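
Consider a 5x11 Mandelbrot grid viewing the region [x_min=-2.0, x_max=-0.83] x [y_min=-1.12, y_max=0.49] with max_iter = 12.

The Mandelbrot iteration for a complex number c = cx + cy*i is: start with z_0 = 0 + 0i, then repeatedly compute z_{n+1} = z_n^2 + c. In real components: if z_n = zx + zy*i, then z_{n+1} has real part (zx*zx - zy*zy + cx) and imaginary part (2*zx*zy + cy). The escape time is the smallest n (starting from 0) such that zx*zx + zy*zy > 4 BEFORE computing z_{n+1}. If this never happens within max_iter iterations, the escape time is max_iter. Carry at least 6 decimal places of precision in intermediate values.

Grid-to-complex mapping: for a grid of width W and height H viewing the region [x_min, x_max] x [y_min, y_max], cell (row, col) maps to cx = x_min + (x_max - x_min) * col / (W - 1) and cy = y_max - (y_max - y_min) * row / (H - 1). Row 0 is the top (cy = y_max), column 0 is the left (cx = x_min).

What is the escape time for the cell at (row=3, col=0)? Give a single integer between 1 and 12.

Answer: 1

Derivation:
z_0 = 0 + 0i, c = -2.0000 + 0.0070i
Iter 1: z = -2.0000 + 0.0070i, |z|^2 = 4.0000
Escaped at iteration 1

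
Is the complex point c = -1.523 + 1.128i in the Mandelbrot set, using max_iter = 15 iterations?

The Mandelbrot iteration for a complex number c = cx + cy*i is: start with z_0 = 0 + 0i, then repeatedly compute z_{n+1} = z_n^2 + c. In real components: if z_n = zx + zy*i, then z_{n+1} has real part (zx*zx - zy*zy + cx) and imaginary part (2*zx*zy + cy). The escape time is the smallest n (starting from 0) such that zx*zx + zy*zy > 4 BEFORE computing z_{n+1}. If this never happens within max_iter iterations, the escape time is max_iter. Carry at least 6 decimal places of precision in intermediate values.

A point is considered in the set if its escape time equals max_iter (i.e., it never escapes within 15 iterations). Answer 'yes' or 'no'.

Answer: no

Derivation:
z_0 = 0 + 0i, c = -1.5230 + 1.1280i
Iter 1: z = -1.5230 + 1.1280i, |z|^2 = 3.5919
Iter 2: z = -0.4759 + -2.3079i, |z|^2 = 5.5528
Escaped at iteration 2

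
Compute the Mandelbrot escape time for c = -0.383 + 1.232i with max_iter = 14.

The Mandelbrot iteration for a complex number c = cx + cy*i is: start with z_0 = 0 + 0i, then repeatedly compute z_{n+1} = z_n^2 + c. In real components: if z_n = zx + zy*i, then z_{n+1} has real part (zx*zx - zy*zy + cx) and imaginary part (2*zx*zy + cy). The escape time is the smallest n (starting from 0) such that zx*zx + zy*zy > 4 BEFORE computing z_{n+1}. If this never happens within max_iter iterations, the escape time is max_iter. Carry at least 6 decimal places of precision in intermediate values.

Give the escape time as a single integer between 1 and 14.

z_0 = 0 + 0i, c = -0.3830 + 1.2320i
Iter 1: z = -0.3830 + 1.2320i, |z|^2 = 1.6645
Iter 2: z = -1.7541 + 0.2883i, |z|^2 = 3.1601
Iter 3: z = 2.6109 + 0.2206i, |z|^2 = 6.8654
Escaped at iteration 3

Answer: 3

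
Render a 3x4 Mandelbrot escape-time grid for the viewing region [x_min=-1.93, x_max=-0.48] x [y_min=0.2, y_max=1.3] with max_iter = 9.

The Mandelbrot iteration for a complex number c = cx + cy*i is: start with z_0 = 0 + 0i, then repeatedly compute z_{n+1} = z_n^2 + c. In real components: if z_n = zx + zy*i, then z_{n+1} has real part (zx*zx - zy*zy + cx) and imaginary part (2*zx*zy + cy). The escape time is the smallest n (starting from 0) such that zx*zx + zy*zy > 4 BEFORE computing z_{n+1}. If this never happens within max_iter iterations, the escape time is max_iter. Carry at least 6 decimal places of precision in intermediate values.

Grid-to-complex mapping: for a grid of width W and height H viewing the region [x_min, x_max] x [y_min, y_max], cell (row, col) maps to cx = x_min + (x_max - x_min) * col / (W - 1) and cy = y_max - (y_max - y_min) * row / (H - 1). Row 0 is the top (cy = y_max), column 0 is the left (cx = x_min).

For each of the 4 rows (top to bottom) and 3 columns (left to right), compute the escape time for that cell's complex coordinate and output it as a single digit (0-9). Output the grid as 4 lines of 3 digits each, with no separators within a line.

(row=0, col=0): c = -1.9300 + 1.3000i → escape time 1
(row=0, col=1): c = -1.2050 + 1.3000i → escape time 2
(row=0, col=2): c = -0.4800 + 1.3000i → escape time 3
(row=1, col=0): c = -1.9300 + 0.9333i → escape time 1
(row=1, col=1): c = -1.2050 + 0.9333i → escape time 3
(row=1, col=2): c = -0.4800 + 0.9333i → escape time 4
(row=2, col=0): c = -1.9300 + 0.5667i → escape time 1
(row=2, col=1): c = -1.2050 + 0.5667i → escape time 4
(row=2, col=2): c = -0.4800 + 0.5667i → escape time 9
(row=3, col=0): c = -1.9300 + 0.2000i → escape time 4
(row=3, col=1): c = -1.2050 + 0.2000i → escape time 9
(row=3, col=2): c = -0.4800 + 0.2000i → escape time 9

Answer: 123
134
149
499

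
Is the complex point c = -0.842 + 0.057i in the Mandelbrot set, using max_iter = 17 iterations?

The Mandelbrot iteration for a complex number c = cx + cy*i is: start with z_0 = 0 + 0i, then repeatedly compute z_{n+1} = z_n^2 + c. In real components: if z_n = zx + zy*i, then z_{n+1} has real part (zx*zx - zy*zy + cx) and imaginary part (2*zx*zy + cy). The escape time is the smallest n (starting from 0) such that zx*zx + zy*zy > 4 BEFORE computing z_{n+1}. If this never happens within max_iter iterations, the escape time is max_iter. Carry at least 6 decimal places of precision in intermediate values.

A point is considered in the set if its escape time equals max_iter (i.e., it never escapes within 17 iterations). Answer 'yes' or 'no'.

Answer: yes

Derivation:
z_0 = 0 + 0i, c = -0.8420 + 0.0570i
Iter 1: z = -0.8420 + 0.0570i, |z|^2 = 0.7122
Iter 2: z = -0.1363 + -0.0390i, |z|^2 = 0.0201
Iter 3: z = -0.8249 + 0.0676i, |z|^2 = 0.6851
Iter 4: z = -0.1660 + -0.0546i, |z|^2 = 0.0305
Iter 5: z = -0.8174 + 0.0751i, |z|^2 = 0.6738
Iter 6: z = -0.1795 + -0.0658i, |z|^2 = 0.0365
Iter 7: z = -0.8141 + 0.0806i, |z|^2 = 0.6693
Iter 8: z = -0.1857 + -0.0743i, |z|^2 = 0.0400
Iter 9: z = -0.8130 + 0.0846i, |z|^2 = 0.6682
Iter 10: z = -0.1881 + -0.0805i, |z|^2 = 0.0419
Iter 11: z = -0.8131 + 0.0873i, |z|^2 = 0.6687
Iter 12: z = -0.1885 + -0.0850i, |z|^2 = 0.0428
Iter 13: z = -0.8137 + 0.0890i, |z|^2 = 0.6700
Iter 14: z = -0.1878 + -0.0879i, |z|^2 = 0.0430
Iter 15: z = -0.8144 + 0.0900i, |z|^2 = 0.6714
Iter 16: z = -0.1868 + -0.0896i, |z|^2 = 0.0429
Did not escape in 17 iterations → in set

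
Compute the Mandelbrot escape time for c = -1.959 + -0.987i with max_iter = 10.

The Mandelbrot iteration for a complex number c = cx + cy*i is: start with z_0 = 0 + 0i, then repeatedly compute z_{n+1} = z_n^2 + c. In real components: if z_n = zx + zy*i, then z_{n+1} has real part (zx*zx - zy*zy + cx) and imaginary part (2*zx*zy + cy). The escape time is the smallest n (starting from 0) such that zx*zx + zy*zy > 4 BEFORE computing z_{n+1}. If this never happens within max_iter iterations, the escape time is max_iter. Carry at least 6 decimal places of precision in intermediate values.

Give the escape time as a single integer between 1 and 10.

z_0 = 0 + 0i, c = -1.9590 + -0.9870i
Iter 1: z = -1.9590 + -0.9870i, |z|^2 = 4.8119
Escaped at iteration 1

Answer: 1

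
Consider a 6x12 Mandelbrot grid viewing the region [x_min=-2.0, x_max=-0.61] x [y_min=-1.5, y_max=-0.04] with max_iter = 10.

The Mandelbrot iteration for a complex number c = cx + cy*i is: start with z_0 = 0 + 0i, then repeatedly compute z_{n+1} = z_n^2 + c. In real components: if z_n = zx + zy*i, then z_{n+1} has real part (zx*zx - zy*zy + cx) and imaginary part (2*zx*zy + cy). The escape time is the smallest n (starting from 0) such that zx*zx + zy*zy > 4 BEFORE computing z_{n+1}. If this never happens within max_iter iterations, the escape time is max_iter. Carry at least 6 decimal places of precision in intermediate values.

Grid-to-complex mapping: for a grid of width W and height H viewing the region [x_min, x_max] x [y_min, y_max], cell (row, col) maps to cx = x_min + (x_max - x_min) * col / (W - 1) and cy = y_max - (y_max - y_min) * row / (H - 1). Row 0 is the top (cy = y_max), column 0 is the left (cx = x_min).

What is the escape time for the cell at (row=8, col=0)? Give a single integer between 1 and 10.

Answer: 1

Derivation:
z_0 = 0 + 0i, c = -2.0000 + -1.1018i
Iter 1: z = -2.0000 + -1.1018i, |z|^2 = 5.2140
Escaped at iteration 1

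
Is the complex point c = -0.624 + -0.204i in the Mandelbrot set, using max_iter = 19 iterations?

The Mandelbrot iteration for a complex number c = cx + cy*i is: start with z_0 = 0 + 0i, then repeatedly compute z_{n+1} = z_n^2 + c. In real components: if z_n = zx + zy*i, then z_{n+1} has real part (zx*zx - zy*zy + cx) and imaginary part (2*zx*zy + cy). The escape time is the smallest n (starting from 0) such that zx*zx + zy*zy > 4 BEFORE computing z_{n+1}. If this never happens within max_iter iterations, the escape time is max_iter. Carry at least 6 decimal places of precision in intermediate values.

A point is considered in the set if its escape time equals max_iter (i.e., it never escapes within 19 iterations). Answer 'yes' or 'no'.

z_0 = 0 + 0i, c = -0.6240 + -0.2040i
Iter 1: z = -0.6240 + -0.2040i, |z|^2 = 0.4310
Iter 2: z = -0.2762 + 0.0506i, |z|^2 = 0.0789
Iter 3: z = -0.5503 + -0.2320i, |z|^2 = 0.3566
Iter 4: z = -0.3750 + 0.0513i, |z|^2 = 0.1433
Iter 5: z = -0.4860 + -0.2424i, |z|^2 = 0.2950
Iter 6: z = -0.4466 + 0.0317i, |z|^2 = 0.2005
Iter 7: z = -0.4255 + -0.2323i, |z|^2 = 0.2350
Iter 8: z = -0.4969 + -0.0063i, |z|^2 = 0.2469
Iter 9: z = -0.3772 + -0.1977i, |z|^2 = 0.1814
Iter 10: z = -0.5208 + -0.0548i, |z|^2 = 0.2743
Iter 11: z = -0.3557 + -0.1469i, |z|^2 = 0.1481
Iter 12: z = -0.5190 + -0.0995i, |z|^2 = 0.2793
Iter 13: z = -0.3645 + -0.1007i, |z|^2 = 0.1430
Iter 14: z = -0.5013 + -0.1306i, |z|^2 = 0.2683
Iter 15: z = -0.3898 + -0.0731i, |z|^2 = 0.1573
Iter 16: z = -0.4774 + -0.1470i, |z|^2 = 0.2495
Iter 17: z = -0.4177 + -0.0636i, |z|^2 = 0.1785
Iter 18: z = -0.4536 + -0.1509i, |z|^2 = 0.2285
Did not escape in 19 iterations → in set

Answer: yes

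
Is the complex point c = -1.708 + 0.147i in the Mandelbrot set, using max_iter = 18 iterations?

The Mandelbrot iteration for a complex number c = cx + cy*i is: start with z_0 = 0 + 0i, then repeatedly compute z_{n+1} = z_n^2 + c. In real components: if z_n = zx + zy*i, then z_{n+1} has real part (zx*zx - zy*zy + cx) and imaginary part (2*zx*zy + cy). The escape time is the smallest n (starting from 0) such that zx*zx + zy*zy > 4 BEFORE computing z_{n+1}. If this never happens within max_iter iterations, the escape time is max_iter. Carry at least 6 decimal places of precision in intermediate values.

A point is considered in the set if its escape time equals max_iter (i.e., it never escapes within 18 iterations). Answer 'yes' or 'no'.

Answer: no

Derivation:
z_0 = 0 + 0i, c = -1.7080 + 0.1470i
Iter 1: z = -1.7080 + 0.1470i, |z|^2 = 2.9389
Iter 2: z = 1.1877 + -0.3552i, |z|^2 = 1.5367
Iter 3: z = -0.4236 + -0.6966i, |z|^2 = 0.6647
Iter 4: z = -2.0138 + 0.7372i, |z|^2 = 4.5988
Escaped at iteration 4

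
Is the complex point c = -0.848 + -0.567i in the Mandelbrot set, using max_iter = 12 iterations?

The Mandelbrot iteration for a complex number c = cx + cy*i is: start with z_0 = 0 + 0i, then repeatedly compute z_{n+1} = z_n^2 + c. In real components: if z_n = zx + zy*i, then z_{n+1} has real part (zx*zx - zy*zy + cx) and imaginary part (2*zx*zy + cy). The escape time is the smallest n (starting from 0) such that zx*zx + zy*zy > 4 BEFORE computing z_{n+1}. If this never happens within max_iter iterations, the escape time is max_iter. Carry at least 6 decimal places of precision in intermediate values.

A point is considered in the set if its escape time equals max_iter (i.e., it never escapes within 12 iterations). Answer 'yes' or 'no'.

z_0 = 0 + 0i, c = -0.8480 + -0.5670i
Iter 1: z = -0.8480 + -0.5670i, |z|^2 = 1.0406
Iter 2: z = -0.4504 + 0.3946i, |z|^2 = 0.3586
Iter 3: z = -0.8009 + -0.9225i, |z|^2 = 1.4924
Iter 4: z = -1.0575 + 0.9106i, |z|^2 = 1.9476
Iter 5: z = -0.5588 + -2.4930i, |z|^2 = 6.5272
Escaped at iteration 5

Answer: no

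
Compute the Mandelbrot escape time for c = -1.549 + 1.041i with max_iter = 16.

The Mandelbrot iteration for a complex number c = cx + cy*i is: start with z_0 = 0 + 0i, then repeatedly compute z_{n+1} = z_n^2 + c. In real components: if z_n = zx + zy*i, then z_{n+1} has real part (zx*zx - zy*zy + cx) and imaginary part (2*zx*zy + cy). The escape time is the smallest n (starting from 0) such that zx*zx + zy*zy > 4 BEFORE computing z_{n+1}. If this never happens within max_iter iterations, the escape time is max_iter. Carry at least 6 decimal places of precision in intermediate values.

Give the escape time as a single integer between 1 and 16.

Answer: 2

Derivation:
z_0 = 0 + 0i, c = -1.5490 + 1.0410i
Iter 1: z = -1.5490 + 1.0410i, |z|^2 = 3.4831
Iter 2: z = -0.2333 + -2.1840i, |z|^2 = 4.8244
Escaped at iteration 2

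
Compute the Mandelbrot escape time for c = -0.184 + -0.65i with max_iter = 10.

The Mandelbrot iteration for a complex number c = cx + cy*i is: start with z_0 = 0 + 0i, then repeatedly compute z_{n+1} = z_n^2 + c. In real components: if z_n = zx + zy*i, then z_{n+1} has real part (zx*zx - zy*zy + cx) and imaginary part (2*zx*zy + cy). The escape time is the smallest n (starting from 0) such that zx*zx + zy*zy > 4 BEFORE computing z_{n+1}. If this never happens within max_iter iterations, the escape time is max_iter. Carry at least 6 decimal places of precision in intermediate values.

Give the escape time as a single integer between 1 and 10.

Answer: 10

Derivation:
z_0 = 0 + 0i, c = -0.1840 + -0.6500i
Iter 1: z = -0.1840 + -0.6500i, |z|^2 = 0.4564
Iter 2: z = -0.5726 + -0.4108i, |z|^2 = 0.4967
Iter 3: z = -0.0248 + -0.1795i, |z|^2 = 0.0328
Iter 4: z = -0.2156 + -0.6411i, |z|^2 = 0.4575
Iter 5: z = -0.5485 + -0.3736i, |z|^2 = 0.4404
Iter 6: z = -0.0227 + -0.2402i, |z|^2 = 0.0582
Iter 7: z = -0.2412 + -0.6391i, |z|^2 = 0.4666
Iter 8: z = -0.5343 + -0.3417i, |z|^2 = 0.4022
Iter 9: z = -0.0153 + -0.2849i, |z|^2 = 0.0814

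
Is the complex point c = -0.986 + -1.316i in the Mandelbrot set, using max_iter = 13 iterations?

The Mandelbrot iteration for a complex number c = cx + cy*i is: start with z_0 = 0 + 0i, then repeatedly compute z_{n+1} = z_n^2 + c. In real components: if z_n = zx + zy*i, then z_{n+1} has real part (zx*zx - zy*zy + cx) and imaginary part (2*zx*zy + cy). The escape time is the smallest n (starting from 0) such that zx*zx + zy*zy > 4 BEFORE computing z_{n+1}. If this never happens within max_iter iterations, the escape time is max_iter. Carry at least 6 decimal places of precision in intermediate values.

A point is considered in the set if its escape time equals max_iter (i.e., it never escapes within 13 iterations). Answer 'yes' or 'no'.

z_0 = 0 + 0i, c = -0.9860 + -1.3160i
Iter 1: z = -0.9860 + -1.3160i, |z|^2 = 2.7041
Iter 2: z = -1.7457 + 1.2792i, |z|^2 = 4.6836
Escaped at iteration 2

Answer: no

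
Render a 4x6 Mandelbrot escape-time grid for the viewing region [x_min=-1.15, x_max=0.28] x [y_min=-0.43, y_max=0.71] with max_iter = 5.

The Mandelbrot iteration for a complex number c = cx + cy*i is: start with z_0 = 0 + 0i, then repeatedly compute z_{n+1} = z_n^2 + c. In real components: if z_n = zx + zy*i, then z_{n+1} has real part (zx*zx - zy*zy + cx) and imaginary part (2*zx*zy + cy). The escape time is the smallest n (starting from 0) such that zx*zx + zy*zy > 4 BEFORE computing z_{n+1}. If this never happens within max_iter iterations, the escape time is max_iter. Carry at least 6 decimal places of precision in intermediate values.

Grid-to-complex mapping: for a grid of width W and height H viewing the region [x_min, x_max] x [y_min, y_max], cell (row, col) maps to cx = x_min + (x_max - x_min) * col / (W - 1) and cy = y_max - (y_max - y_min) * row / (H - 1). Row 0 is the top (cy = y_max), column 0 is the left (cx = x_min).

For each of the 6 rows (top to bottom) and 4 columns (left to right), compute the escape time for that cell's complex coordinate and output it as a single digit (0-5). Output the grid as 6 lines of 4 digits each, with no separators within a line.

(row=0, col=0): c = -1.1500 + 0.7100i → escape time 3
(row=0, col=1): c = -0.6733 + 0.7100i → escape time 5
(row=0, col=2): c = -0.1967 + 0.7100i → escape time 5
(row=0, col=3): c = 0.2800 + 0.7100i → escape time 5
(row=1, col=0): c = -1.1500 + 0.4820i → escape time 5
(row=1, col=1): c = -0.6733 + 0.4820i → escape time 5
(row=1, col=2): c = -0.1967 + 0.4820i → escape time 5
(row=1, col=3): c = 0.2800 + 0.4820i → escape time 5
(row=2, col=0): c = -1.1500 + 0.2540i → escape time 5
(row=2, col=1): c = -0.6733 + 0.2540i → escape time 5
(row=2, col=2): c = -0.1967 + 0.2540i → escape time 5
(row=2, col=3): c = 0.2800 + 0.2540i → escape time 5
(row=3, col=0): c = -1.1500 + 0.0260i → escape time 5
(row=3, col=1): c = -0.6733 + 0.0260i → escape time 5
(row=3, col=2): c = -0.1967 + 0.0260i → escape time 5
(row=3, col=3): c = 0.2800 + 0.0260i → escape time 5
(row=4, col=0): c = -1.1500 + -0.2020i → escape time 5
(row=4, col=1): c = -0.6733 + -0.2020i → escape time 5
(row=4, col=2): c = -0.1967 + -0.2020i → escape time 5
(row=4, col=3): c = 0.2800 + -0.2020i → escape time 5
(row=5, col=0): c = -1.1500 + -0.4300i → escape time 5
(row=5, col=1): c = -0.6733 + -0.4300i → escape time 5
(row=5, col=2): c = -0.1967 + -0.4300i → escape time 5
(row=5, col=3): c = 0.2800 + -0.4300i → escape time 5

Answer: 3555
5555
5555
5555
5555
5555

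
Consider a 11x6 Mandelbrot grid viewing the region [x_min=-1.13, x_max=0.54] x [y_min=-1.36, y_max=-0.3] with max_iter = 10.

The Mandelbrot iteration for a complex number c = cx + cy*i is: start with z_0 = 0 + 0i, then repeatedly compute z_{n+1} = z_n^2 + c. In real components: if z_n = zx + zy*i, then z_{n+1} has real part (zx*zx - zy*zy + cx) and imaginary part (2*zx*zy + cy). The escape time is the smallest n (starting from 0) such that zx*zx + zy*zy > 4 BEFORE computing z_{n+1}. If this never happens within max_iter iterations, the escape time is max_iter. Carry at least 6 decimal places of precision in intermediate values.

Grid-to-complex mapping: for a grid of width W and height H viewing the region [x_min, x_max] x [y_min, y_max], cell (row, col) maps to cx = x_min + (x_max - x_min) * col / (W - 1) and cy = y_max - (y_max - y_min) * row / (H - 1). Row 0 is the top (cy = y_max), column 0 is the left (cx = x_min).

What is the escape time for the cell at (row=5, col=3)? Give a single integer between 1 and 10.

z_0 = 0 + 0i, c = -0.6290 + -1.3600i
Iter 1: z = -0.6290 + -1.3600i, |z|^2 = 2.2452
Iter 2: z = -2.0830 + 0.3509i, |z|^2 = 4.4618
Escaped at iteration 2

Answer: 2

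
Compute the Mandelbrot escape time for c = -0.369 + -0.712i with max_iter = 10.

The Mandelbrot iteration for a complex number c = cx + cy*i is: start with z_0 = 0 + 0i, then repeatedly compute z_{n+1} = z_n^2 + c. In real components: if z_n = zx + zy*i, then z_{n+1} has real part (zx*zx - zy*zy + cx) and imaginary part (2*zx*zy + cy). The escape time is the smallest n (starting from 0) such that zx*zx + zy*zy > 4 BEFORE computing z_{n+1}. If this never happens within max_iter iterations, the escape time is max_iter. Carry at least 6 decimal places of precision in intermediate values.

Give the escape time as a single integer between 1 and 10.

Answer: 8

Derivation:
z_0 = 0 + 0i, c = -0.3690 + -0.7120i
Iter 1: z = -0.3690 + -0.7120i, |z|^2 = 0.6431
Iter 2: z = -0.7398 + -0.1865i, |z|^2 = 0.5821
Iter 3: z = 0.1435 + -0.4360i, |z|^2 = 0.2107
Iter 4: z = -0.5385 + -0.8371i, |z|^2 = 0.9907
Iter 5: z = -0.7798 + 0.1896i, |z|^2 = 0.6440
Iter 6: z = 0.2031 + -1.0077i, |z|^2 = 1.0566
Iter 7: z = -1.3431 + -1.1213i, |z|^2 = 3.0613
Iter 8: z = 0.1776 + 2.3001i, |z|^2 = 5.3222
Escaped at iteration 8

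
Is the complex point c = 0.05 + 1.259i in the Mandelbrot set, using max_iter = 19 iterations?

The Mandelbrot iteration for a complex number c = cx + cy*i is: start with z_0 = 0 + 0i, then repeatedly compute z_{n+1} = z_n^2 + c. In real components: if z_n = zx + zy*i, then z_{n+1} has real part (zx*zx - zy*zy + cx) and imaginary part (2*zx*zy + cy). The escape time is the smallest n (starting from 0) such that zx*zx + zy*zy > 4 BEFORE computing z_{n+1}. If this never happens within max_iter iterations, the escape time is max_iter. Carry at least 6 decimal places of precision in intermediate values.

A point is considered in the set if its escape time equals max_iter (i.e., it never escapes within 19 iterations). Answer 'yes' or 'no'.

Answer: no

Derivation:
z_0 = 0 + 0i, c = 0.0500 + 1.2590i
Iter 1: z = 0.0500 + 1.2590i, |z|^2 = 1.5876
Iter 2: z = -1.5326 + 1.3849i, |z|^2 = 4.2668
Escaped at iteration 2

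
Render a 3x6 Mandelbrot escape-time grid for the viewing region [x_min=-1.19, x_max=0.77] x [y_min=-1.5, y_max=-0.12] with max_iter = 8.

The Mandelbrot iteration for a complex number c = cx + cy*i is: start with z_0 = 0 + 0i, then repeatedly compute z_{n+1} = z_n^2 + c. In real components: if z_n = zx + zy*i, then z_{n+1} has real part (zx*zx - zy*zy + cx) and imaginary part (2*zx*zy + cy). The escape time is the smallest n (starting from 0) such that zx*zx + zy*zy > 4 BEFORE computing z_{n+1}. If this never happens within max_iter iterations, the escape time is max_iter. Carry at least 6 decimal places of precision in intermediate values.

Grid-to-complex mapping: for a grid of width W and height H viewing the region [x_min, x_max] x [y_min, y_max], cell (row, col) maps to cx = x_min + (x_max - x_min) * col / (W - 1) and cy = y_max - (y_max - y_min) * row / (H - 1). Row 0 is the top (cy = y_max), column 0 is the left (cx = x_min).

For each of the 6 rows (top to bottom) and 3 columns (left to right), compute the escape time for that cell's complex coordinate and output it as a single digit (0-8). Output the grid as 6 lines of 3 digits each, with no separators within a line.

(row=0, col=0): c = -1.1900 + -0.1200i → escape time 8
(row=0, col=1): c = -0.2100 + -0.1200i → escape time 8
(row=0, col=2): c = 0.7700 + -0.1200i → escape time 3
(row=1, col=0): c = -1.1900 + -0.3960i → escape time 7
(row=1, col=1): c = -0.2100 + -0.3960i → escape time 8
(row=1, col=2): c = 0.7700 + -0.3960i → escape time 3
(row=2, col=0): c = -1.1900 + -0.6720i → escape time 3
(row=2, col=1): c = -0.2100 + -0.6720i → escape time 8
(row=2, col=2): c = 0.7700 + -0.6720i → escape time 3
(row=3, col=0): c = -1.1900 + -0.9480i → escape time 3
(row=3, col=1): c = -0.2100 + -0.9480i → escape time 7
(row=3, col=2): c = 0.7700 + -0.9480i → escape time 2
(row=4, col=0): c = -1.1900 + -1.2240i → escape time 2
(row=4, col=1): c = -0.2100 + -1.2240i → escape time 3
(row=4, col=2): c = 0.7700 + -1.2240i → escape time 2
(row=5, col=0): c = -1.1900 + -1.5000i → escape time 2
(row=5, col=1): c = -0.2100 + -1.5000i → escape time 2
(row=5, col=2): c = 0.7700 + -1.5000i → escape time 2

Answer: 883
783
383
372
232
222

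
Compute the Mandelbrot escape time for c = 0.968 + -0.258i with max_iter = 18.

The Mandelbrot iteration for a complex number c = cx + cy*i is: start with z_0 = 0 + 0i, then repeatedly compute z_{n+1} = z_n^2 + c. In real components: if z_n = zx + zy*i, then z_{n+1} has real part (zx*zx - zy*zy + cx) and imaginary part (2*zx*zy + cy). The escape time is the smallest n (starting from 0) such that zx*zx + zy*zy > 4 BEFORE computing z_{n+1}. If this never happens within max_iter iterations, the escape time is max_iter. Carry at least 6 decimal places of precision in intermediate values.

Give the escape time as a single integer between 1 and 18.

Answer: 3

Derivation:
z_0 = 0 + 0i, c = 0.9680 + -0.2580i
Iter 1: z = 0.9680 + -0.2580i, |z|^2 = 1.0036
Iter 2: z = 1.8385 + -0.7575i, |z|^2 = 3.9537
Iter 3: z = 3.7741 + -3.0432i, |z|^2 = 23.5054
Escaped at iteration 3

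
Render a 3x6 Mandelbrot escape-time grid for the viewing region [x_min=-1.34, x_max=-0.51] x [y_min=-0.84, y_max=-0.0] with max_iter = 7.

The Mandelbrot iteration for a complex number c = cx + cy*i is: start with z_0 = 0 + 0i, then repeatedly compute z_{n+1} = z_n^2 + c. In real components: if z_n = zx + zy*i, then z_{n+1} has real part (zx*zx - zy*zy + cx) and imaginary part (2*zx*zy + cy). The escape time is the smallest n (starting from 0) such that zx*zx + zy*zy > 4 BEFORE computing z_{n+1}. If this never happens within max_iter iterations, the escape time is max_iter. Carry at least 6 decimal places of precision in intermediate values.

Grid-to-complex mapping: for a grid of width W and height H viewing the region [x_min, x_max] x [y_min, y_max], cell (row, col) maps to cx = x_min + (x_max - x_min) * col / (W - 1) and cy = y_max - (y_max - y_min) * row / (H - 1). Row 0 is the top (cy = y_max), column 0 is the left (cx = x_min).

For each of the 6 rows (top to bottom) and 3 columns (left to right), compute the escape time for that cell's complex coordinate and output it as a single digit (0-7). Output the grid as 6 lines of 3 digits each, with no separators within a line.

Answer: 777
777
677
357
347
335

Derivation:
(row=0, col=0): c = -1.3400 + -0.0000i → escape time 7
(row=0, col=1): c = -0.9250 + -0.0000i → escape time 7
(row=0, col=2): c = -0.5100 + -0.0000i → escape time 7
(row=1, col=0): c = -1.3400 + -0.1680i → escape time 7
(row=1, col=1): c = -0.9250 + -0.1680i → escape time 7
(row=1, col=2): c = -0.5100 + -0.1680i → escape time 7
(row=2, col=0): c = -1.3400 + -0.3360i → escape time 6
(row=2, col=1): c = -0.9250 + -0.3360i → escape time 7
(row=2, col=2): c = -0.5100 + -0.3360i → escape time 7
(row=3, col=0): c = -1.3400 + -0.5040i → escape time 3
(row=3, col=1): c = -0.9250 + -0.5040i → escape time 5
(row=3, col=2): c = -0.5100 + -0.5040i → escape time 7
(row=4, col=0): c = -1.3400 + -0.6720i → escape time 3
(row=4, col=1): c = -0.9250 + -0.6720i → escape time 4
(row=4, col=2): c = -0.5100 + -0.6720i → escape time 7
(row=5, col=0): c = -1.3400 + -0.8400i → escape time 3
(row=5, col=1): c = -0.9250 + -0.8400i → escape time 3
(row=5, col=2): c = -0.5100 + -0.8400i → escape time 5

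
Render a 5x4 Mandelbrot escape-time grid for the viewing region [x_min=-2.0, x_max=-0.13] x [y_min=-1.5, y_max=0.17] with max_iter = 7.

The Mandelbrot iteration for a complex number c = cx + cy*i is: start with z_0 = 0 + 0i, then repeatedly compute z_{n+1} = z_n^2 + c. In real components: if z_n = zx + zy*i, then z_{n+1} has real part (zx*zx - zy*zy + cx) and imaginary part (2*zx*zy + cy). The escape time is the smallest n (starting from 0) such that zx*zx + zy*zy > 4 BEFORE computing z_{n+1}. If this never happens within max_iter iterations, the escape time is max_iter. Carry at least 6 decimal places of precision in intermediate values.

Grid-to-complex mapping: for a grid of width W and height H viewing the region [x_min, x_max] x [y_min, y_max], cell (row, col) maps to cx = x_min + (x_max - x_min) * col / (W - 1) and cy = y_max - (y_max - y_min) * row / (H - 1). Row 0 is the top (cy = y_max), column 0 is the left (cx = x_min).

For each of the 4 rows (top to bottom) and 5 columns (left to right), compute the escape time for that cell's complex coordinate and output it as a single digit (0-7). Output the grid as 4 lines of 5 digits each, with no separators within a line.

Answer: 15777
14777
13347
11222

Derivation:
(row=0, col=0): c = -2.0000 + 0.1700i → escape time 1
(row=0, col=1): c = -1.5325 + 0.1700i → escape time 5
(row=0, col=2): c = -1.0650 + 0.1700i → escape time 7
(row=0, col=3): c = -0.5975 + 0.1700i → escape time 7
(row=0, col=4): c = -0.1300 + 0.1700i → escape time 7
(row=1, col=0): c = -2.0000 + -0.3867i → escape time 1
(row=1, col=1): c = -1.5325 + -0.3867i → escape time 4
(row=1, col=2): c = -1.0650 + -0.3867i → escape time 7
(row=1, col=3): c = -0.5975 + -0.3867i → escape time 7
(row=1, col=4): c = -0.1300 + -0.3867i → escape time 7
(row=2, col=0): c = -2.0000 + -0.9433i → escape time 1
(row=2, col=1): c = -1.5325 + -0.9433i → escape time 3
(row=2, col=2): c = -1.0650 + -0.9433i → escape time 3
(row=2, col=3): c = -0.5975 + -0.9433i → escape time 4
(row=2, col=4): c = -0.1300 + -0.9433i → escape time 7
(row=3, col=0): c = -2.0000 + -1.5000i → escape time 1
(row=3, col=1): c = -1.5325 + -1.5000i → escape time 1
(row=3, col=2): c = -1.0650 + -1.5000i → escape time 2
(row=3, col=3): c = -0.5975 + -1.5000i → escape time 2
(row=3, col=4): c = -0.1300 + -1.5000i → escape time 2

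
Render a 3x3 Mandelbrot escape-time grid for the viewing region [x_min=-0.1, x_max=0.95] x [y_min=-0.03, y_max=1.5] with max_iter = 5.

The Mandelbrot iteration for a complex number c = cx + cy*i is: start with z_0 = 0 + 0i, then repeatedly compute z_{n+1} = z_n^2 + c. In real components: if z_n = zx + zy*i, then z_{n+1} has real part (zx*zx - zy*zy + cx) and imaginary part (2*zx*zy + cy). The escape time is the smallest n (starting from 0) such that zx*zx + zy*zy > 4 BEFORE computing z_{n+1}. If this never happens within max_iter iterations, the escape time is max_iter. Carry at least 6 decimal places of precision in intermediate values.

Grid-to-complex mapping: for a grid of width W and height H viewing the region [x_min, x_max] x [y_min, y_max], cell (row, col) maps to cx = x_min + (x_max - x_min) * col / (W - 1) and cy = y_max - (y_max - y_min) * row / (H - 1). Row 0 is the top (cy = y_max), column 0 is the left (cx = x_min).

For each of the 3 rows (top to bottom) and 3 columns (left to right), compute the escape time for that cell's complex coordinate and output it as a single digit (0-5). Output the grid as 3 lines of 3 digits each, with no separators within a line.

(row=0, col=0): c = -0.1000 + 1.5000i → escape time 2
(row=0, col=1): c = 0.4250 + 1.5000i → escape time 2
(row=0, col=2): c = 0.9500 + 1.5000i → escape time 2
(row=1, col=0): c = -0.1000 + 0.7350i → escape time 5
(row=1, col=1): c = 0.4250 + 0.7350i → escape time 4
(row=1, col=2): c = 0.9500 + 0.7350i → escape time 2
(row=2, col=0): c = -0.1000 + -0.0300i → escape time 5
(row=2, col=1): c = 0.4250 + -0.0300i → escape time 5
(row=2, col=2): c = 0.9500 + -0.0300i → escape time 3

Answer: 222
542
553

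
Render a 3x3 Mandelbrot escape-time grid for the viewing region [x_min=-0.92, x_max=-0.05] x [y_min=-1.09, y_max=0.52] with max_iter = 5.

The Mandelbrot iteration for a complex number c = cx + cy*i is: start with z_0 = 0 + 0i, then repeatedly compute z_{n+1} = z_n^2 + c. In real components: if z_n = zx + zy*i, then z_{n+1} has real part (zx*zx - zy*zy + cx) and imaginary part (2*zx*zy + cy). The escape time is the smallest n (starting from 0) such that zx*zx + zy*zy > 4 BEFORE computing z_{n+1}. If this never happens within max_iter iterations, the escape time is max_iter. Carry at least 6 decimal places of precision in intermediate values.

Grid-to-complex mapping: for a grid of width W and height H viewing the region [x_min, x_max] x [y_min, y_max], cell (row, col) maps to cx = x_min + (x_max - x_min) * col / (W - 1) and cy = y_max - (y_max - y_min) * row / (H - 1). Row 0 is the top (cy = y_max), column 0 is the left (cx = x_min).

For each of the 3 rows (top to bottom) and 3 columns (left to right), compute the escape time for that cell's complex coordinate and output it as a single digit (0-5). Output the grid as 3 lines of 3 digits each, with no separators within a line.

(row=0, col=0): c = -0.9200 + 0.5200i → escape time 5
(row=0, col=1): c = -0.4850 + 0.5200i → escape time 5
(row=0, col=2): c = -0.0500 + 0.5200i → escape time 5
(row=1, col=0): c = -0.9200 + -0.2850i → escape time 5
(row=1, col=1): c = -0.4850 + -0.2850i → escape time 5
(row=1, col=2): c = -0.0500 + -0.2850i → escape time 5
(row=2, col=0): c = -0.9200 + -1.0900i → escape time 3
(row=2, col=1): c = -0.4850 + -1.0900i → escape time 4
(row=2, col=2): c = -0.0500 + -1.0900i → escape time 5

Answer: 555
555
345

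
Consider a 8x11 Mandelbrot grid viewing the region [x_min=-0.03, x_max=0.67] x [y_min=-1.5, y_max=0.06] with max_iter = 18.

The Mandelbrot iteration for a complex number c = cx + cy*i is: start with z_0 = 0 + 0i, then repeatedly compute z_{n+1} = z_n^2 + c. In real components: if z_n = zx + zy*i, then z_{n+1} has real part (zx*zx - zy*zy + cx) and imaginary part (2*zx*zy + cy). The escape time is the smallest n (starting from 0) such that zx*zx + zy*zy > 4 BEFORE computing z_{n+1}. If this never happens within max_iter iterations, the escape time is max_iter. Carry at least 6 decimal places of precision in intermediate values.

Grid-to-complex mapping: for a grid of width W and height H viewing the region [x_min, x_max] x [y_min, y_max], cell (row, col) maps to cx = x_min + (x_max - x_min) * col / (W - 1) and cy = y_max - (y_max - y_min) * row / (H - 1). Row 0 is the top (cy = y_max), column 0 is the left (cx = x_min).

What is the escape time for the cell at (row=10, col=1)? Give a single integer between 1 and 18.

z_0 = 0 + 0i, c = 0.0700 + -1.5000i
Iter 1: z = 0.0700 + -1.5000i, |z|^2 = 2.2549
Iter 2: z = -2.1751 + -1.7100i, |z|^2 = 7.6552
Escaped at iteration 2

Answer: 2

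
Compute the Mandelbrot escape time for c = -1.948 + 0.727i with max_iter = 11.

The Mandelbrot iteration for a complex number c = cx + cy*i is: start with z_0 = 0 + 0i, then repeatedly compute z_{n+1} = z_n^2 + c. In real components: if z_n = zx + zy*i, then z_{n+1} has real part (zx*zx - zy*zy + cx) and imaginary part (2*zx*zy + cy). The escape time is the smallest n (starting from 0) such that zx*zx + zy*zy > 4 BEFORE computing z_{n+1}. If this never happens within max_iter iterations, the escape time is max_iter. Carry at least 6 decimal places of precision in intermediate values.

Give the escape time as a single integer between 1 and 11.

z_0 = 0 + 0i, c = -1.9480 + 0.7270i
Iter 1: z = -1.9480 + 0.7270i, |z|^2 = 4.3232
Escaped at iteration 1

Answer: 1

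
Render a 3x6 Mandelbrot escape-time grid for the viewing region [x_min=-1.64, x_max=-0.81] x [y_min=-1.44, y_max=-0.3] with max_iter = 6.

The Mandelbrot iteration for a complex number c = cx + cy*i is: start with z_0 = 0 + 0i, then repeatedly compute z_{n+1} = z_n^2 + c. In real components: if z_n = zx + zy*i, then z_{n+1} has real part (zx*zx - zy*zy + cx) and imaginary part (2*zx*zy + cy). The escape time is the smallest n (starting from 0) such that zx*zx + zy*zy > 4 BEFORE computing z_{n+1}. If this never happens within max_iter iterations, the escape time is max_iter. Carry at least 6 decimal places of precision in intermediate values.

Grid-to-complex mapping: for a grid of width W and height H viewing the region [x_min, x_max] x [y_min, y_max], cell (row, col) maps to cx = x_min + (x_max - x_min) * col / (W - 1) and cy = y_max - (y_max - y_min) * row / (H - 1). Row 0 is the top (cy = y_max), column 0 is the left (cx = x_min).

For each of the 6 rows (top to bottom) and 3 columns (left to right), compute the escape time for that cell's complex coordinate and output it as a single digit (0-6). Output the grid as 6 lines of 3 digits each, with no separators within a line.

(row=0, col=0): c = -1.6400 + -0.3000i → escape time 4
(row=0, col=1): c = -1.2250 + -0.3000i → escape time 6
(row=0, col=2): c = -0.8100 + -0.3000i → escape time 6
(row=1, col=0): c = -1.6400 + -0.5280i → escape time 3
(row=1, col=1): c = -1.2250 + -0.5280i → escape time 4
(row=1, col=2): c = -0.8100 + -0.5280i → escape time 6
(row=2, col=0): c = -1.6400 + -0.7560i → escape time 3
(row=2, col=1): c = -1.2250 + -0.7560i → escape time 3
(row=2, col=2): c = -0.8100 + -0.7560i → escape time 4
(row=3, col=0): c = -1.6400 + -0.9840i → escape time 2
(row=3, col=1): c = -1.2250 + -0.9840i → escape time 3
(row=3, col=2): c = -0.8100 + -0.9840i → escape time 3
(row=4, col=0): c = -1.6400 + -1.2120i → escape time 1
(row=4, col=1): c = -1.2250 + -1.2120i → escape time 2
(row=4, col=2): c = -0.8100 + -1.2120i → escape time 3
(row=5, col=0): c = -1.6400 + -1.4400i → escape time 1
(row=5, col=1): c = -1.2250 + -1.4400i → escape time 2
(row=5, col=2): c = -0.8100 + -1.4400i → escape time 2

Answer: 466
346
334
233
123
122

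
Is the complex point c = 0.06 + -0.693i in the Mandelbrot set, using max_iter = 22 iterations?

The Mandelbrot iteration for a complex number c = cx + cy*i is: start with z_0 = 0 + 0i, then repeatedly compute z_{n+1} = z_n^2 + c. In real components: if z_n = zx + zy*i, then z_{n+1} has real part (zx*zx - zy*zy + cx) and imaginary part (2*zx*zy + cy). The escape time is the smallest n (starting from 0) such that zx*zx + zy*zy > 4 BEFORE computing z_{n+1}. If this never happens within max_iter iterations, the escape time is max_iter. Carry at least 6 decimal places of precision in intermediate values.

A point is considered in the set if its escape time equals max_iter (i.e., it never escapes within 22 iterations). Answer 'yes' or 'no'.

Answer: no

Derivation:
z_0 = 0 + 0i, c = 0.0600 + -0.6930i
Iter 1: z = 0.0600 + -0.6930i, |z|^2 = 0.4838
Iter 2: z = -0.4166 + -0.7762i, |z|^2 = 0.7760
Iter 3: z = -0.3688 + -0.0462i, |z|^2 = 0.1382
Iter 4: z = 0.1939 + -0.6589i, |z|^2 = 0.4717
Iter 5: z = -0.3366 + -0.9485i, |z|^2 = 1.0130
Iter 6: z = -0.7264 + -0.0545i, |z|^2 = 0.5307
Iter 7: z = 0.5847 + -0.6138i, |z|^2 = 0.7186
Iter 8: z = 0.0252 + -1.4107i, |z|^2 = 1.9908
Iter 9: z = -1.9295 + -0.7641i, |z|^2 = 4.3069
Escaped at iteration 9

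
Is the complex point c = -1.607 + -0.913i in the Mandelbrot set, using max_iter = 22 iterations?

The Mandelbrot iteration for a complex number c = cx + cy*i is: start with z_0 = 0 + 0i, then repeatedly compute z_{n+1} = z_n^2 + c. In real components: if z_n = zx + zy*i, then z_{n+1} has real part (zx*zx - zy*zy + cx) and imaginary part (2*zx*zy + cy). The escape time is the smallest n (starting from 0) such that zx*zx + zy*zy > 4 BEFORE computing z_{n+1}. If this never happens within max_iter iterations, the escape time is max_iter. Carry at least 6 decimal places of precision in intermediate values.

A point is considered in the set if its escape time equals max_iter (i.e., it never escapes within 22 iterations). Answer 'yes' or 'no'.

Answer: no

Derivation:
z_0 = 0 + 0i, c = -1.6070 + -0.9130i
Iter 1: z = -1.6070 + -0.9130i, |z|^2 = 3.4160
Iter 2: z = 0.1419 + 2.0214i, |z|^2 = 4.1061
Escaped at iteration 2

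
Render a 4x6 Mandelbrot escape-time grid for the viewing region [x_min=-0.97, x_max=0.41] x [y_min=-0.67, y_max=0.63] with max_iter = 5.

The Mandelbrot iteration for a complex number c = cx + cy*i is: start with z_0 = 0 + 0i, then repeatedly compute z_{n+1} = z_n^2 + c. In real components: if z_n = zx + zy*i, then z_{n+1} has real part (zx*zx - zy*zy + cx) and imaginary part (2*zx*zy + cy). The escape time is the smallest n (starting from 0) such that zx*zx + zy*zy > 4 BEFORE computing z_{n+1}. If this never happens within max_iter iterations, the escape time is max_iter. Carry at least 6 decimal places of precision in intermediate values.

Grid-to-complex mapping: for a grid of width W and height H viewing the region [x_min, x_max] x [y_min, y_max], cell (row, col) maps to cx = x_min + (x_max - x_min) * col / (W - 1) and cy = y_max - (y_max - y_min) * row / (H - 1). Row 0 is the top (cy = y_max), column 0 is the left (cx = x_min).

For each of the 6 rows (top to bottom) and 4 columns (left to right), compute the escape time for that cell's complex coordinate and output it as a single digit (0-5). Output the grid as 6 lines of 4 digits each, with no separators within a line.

(row=0, col=0): c = -0.9700 + 0.6300i → escape time 4
(row=0, col=1): c = -0.5100 + 0.6300i → escape time 5
(row=0, col=2): c = -0.0500 + 0.6300i → escape time 5
(row=0, col=3): c = 0.4100 + 0.6300i → escape time 5
(row=1, col=0): c = -0.9700 + 0.3700i → escape time 5
(row=1, col=1): c = -0.5100 + 0.3700i → escape time 5
(row=1, col=2): c = -0.0500 + 0.3700i → escape time 5
(row=1, col=3): c = 0.4100 + 0.3700i → escape time 5
(row=2, col=0): c = -0.9700 + 0.1100i → escape time 5
(row=2, col=1): c = -0.5100 + 0.1100i → escape time 5
(row=2, col=2): c = -0.0500 + 0.1100i → escape time 5
(row=2, col=3): c = 0.4100 + 0.1100i → escape time 5
(row=3, col=0): c = -0.9700 + -0.1500i → escape time 5
(row=3, col=1): c = -0.5100 + -0.1500i → escape time 5
(row=3, col=2): c = -0.0500 + -0.1500i → escape time 5
(row=3, col=3): c = 0.4100 + -0.1500i → escape time 5
(row=4, col=0): c = -0.9700 + -0.4100i → escape time 5
(row=4, col=1): c = -0.5100 + -0.4100i → escape time 5
(row=4, col=2): c = -0.0500 + -0.4100i → escape time 5
(row=4, col=3): c = 0.4100 + -0.4100i → escape time 5
(row=5, col=0): c = -0.9700 + -0.6700i → escape time 4
(row=5, col=1): c = -0.5100 + -0.6700i → escape time 5
(row=5, col=2): c = -0.0500 + -0.6700i → escape time 5
(row=5, col=3): c = 0.4100 + -0.6700i → escape time 5

Answer: 4555
5555
5555
5555
5555
4555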